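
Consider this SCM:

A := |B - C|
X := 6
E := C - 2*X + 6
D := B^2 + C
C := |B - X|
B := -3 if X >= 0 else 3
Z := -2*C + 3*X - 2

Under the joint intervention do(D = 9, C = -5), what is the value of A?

The joint intervention fixes D = 9, C = -5, removing each variable's own equation.
B = -3 if X >= 0 else 3  [with X=6]  = -3
A = |B - C|  [with B=-3, C=-5]  = 2

2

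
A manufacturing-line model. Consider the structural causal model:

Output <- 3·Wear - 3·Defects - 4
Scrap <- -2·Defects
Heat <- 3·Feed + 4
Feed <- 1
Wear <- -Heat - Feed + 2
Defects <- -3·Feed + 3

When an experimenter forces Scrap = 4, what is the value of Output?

The intervention breaks the incoming arrows to Scrap: Scrap <- -2·Defects no longer applies, and Scrap = 4.
Since Output is not a descendant of the intervened variable, it is unaffected.
Heat = 3·Feed + 4  [with Feed=1]  = 7
Wear = -Heat - Feed + 2  [with Heat=7, Feed=1]  = -6
Defects = -3·Feed + 3  [with Feed=1]  = 0
Output = 3·Wear - 3·Defects - 4  [with Wear=-6, Defects=0]  = -22

-22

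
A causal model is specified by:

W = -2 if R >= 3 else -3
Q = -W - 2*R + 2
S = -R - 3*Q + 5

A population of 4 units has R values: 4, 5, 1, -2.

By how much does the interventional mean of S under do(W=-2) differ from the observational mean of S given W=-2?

-12.5

The intervention sets W=-2 in all 4 units regardless of R. Recomputing S per unit gives 13, 18, -2, -17; average 3.
Observing W=-2 restricts to units where W's equation naturally yields -2: R ∈ {4, 5}. In that subpopulation S = 13, 18, mean 15.5.
Difference = 3 − 15.5 = -12.5.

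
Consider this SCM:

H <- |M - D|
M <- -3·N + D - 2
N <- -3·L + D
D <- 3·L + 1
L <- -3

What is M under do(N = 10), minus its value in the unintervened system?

The intervention breaks the incoming arrows to N: N <- -3·L + D no longer applies, and N = 10.
D = 3·L + 1  [with L=-3]  = -8
M = -3·N + D - 2  [with N=10, D=-8]  = -40
Without intervention: D = 3·L + 1  [with L=-3]  = -8; N = -3·L + D  [with L=-3, D=-8]  = 1; M = -3·N + D - 2  [with N=1, D=-8]  = -13.
Change = -40 − (-13) = -27.

-27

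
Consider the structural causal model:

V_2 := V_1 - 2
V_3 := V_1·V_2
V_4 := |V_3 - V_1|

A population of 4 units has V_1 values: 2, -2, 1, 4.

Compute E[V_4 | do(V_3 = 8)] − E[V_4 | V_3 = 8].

Every unit gets V_3=8 under the intervention. V_4 values become 6, 10, 7, 4; E[V_4|do(V_3=8)] = 6.75.
E[V_4|V_3=8] averages over only the 2 units with V_3=8 (V_1 = -2, 4): V_4 = 10, 4, mean 7.
Difference = 6.75 − 7 = -0.25.

-0.25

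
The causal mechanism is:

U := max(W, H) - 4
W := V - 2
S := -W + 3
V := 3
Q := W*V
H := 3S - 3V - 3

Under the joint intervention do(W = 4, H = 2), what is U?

0

The joint intervention fixes W = 4, H = 2, removing each variable's own equation.
U = max(W, H) - 4  [with W=4, H=2]  = 0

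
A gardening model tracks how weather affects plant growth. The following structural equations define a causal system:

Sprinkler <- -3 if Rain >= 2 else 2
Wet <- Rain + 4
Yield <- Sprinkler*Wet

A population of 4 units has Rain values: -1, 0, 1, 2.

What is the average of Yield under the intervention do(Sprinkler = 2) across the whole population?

Every unit gets Sprinkler=2 under the intervention. Yield values become 6, 8, 10, 12; E[Yield|do(Sprinkler=2)] = 9.

9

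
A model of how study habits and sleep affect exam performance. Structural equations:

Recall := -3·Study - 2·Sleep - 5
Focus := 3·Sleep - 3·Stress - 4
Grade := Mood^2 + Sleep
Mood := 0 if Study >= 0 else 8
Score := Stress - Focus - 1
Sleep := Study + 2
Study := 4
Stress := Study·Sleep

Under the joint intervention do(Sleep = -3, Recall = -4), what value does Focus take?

23

Under do(Sleep = -3, Recall = -4), each intervened variable's structural equation is replaced by its fixed value.
Stress = Study·Sleep  [with Study=4, Sleep=-3]  = -12
Focus = 3·Sleep - 3·Stress - 4  [with Sleep=-3, Stress=-12]  = 23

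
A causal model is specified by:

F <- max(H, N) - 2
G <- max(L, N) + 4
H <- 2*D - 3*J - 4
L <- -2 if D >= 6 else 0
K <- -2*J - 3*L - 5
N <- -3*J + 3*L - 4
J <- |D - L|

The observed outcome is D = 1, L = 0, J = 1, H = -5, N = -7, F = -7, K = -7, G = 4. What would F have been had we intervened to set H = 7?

Under do(H=7), the mechanism H <- 2*D - 3*J - 4 is discarded; H is fixed at 7.
L = -2 if D >= 6 else 0  [with D=1]  = 0
J = |D - L|  [with D=1, L=0]  = 1
N = -3*J + 3*L - 4  [with J=1, L=0]  = -7
F = max(H, N) - 2  [with H=7, N=-7]  = 5

5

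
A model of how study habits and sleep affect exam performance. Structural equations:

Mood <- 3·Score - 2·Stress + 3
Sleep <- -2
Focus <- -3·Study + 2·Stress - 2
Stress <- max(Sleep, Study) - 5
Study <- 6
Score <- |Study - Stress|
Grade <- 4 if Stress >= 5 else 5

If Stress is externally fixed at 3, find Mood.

6

The intervention breaks the incoming arrows to Stress: Stress <- max(Sleep, Study) - 5 no longer applies, and Stress = 3.
Score = |Study - Stress|  [with Study=6, Stress=3]  = 3
Mood = 3·Score - 2·Stress + 3  [with Score=3, Stress=3]  = 6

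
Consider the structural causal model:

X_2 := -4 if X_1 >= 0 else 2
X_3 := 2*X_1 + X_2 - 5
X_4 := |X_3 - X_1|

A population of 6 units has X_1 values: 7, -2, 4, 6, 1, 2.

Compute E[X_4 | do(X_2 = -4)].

Under do(X_2=-4), X_2's equation is replaced by X_2=-4 for every unit. Per-unit X_4: 2, 11, 5, 3, 8, 7. Mean = 6.

6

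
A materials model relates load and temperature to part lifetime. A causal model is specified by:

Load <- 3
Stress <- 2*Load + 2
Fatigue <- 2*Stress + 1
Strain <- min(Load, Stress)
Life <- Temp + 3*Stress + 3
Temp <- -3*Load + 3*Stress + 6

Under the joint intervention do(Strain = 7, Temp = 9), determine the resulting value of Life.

36

Setting Strain = 7, Temp = 9 by intervention discards those variables' equations.
Stress = 2*Load + 2  [with Load=3]  = 8
Life = Temp + 3*Stress + 3  [with Temp=9, Stress=8]  = 36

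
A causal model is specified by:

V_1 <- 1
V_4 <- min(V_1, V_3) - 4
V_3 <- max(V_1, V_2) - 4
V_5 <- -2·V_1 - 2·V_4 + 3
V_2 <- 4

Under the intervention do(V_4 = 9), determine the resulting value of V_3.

Under do(V_4=9), the mechanism V_4 <- min(V_1, V_3) - 4 is discarded; V_4 is fixed at 9.
Since V_3 is not a descendant of the intervened variable, it is unaffected.
V_3 = max(V_1, V_2) - 4  [with V_1=1, V_2=4]  = 0

0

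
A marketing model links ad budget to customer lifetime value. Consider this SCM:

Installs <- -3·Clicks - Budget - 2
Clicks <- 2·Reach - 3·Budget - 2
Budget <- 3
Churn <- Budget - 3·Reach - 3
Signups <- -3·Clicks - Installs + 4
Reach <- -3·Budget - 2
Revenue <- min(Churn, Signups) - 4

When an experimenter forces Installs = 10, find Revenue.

29

The intervention breaks the incoming arrows to Installs: Installs <- -3·Clicks - Budget - 2 no longer applies, and Installs = 10.
Reach = -3·Budget - 2  [with Budget=3]  = -11
Clicks = 2·Reach - 3·Budget - 2  [with Reach=-11, Budget=3]  = -33
Signups = -3·Clicks - Installs + 4  [with Clicks=-33, Installs=10]  = 93
Churn = Budget - 3·Reach - 3  [with Budget=3, Reach=-11]  = 33
Revenue = min(Churn, Signups) - 4  [with Churn=33, Signups=93]  = 29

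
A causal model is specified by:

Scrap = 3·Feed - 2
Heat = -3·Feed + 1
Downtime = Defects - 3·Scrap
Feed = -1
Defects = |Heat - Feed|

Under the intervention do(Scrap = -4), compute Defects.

5

Under do(Scrap=-4), the mechanism Scrap = 3·Feed - 2 is discarded; Scrap is fixed at -4.
Since Defects is not a descendant of the intervened variable, it is unaffected.
Heat = -3·Feed + 1  [with Feed=-1]  = 4
Defects = |Heat - Feed|  [with Heat=4, Feed=-1]  = 5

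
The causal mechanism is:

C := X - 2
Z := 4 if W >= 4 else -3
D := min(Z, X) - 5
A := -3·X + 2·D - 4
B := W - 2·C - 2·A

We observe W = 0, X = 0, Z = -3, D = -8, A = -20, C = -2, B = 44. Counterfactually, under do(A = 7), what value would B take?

-10

Under do(A=7), the mechanism A := -3·X + 2·D - 4 is discarded; A is fixed at 7.
C = X - 2  [with X=0]  = -2
B = W - 2·C - 2·A  [with W=0, C=-2, A=7]  = -10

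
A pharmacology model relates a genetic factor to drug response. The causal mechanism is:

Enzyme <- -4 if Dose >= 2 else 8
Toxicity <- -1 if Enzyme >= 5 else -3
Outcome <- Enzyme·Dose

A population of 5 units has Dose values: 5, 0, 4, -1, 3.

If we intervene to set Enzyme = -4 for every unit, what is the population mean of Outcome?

-8.8

Every unit gets Enzyme=-4 under the intervention. Outcome values become -20, 0, -16, 4, -12; E[Outcome|do(Enzyme=-4)] = -8.8.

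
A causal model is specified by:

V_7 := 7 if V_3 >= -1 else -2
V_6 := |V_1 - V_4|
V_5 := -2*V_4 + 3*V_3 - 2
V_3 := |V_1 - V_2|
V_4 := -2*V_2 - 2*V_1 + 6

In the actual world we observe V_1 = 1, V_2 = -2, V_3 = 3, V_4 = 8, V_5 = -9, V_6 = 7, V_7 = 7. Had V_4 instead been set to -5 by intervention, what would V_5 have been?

17

Intervening sets V_4 = -5 and removes its equation (V_4 := -2*V_2 - 2*V_1 + 6).
V_3 = |V_1 - V_2|  [with V_1=1, V_2=-2]  = 3
V_5 = -2*V_4 + 3*V_3 - 2  [with V_4=-5, V_3=3]  = 17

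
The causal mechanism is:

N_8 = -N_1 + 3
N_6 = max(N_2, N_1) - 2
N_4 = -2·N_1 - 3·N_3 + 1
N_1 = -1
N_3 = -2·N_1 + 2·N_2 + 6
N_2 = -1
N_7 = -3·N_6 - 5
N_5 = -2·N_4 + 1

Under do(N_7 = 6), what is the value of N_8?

4

do(N_7=6) replaces the equation N_7 = -3·N_6 - 5 with the constant N_7 = 6.
N_8 is not downstream of the intervention, so its value is determined by the original equations.
N_8 = -N_1 + 3  [with N_1=-1]  = 4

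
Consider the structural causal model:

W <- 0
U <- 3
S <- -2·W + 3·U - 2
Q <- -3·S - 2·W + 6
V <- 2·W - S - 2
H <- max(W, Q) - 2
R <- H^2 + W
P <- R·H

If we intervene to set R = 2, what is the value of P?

-4

do(R=2) replaces the equation R <- H^2 + W with the constant R = 2.
S = -2·W + 3·U - 2  [with W=0, U=3]  = 7
Q = -3·S - 2·W + 6  [with S=7, W=0]  = -15
H = max(W, Q) - 2  [with W=0, Q=-15]  = -2
P = R·H  [with R=2, H=-2]  = -4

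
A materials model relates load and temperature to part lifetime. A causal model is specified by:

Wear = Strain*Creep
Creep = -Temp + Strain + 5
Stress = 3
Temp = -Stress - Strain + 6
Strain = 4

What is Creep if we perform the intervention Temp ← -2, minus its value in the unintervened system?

The intervention breaks the incoming arrows to Temp: Temp = -Stress - Strain + 6 no longer applies, and Temp = -2.
Creep = -Temp + Strain + 5  [with Temp=-2, Strain=4]  = 11
Without intervention: Temp = -Stress - Strain + 6  [with Stress=3, Strain=4]  = -1; Creep = -Temp + Strain + 5  [with Temp=-1, Strain=4]  = 10.
Change = 11 − 10 = 1.

1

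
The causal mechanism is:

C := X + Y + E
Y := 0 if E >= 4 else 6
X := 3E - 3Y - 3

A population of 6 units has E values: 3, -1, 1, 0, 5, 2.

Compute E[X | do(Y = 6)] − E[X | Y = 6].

2

do(Y=6) breaks Y's dependence on E. With Y=6 fixed, X across the units is -12, -24, -18, -21, -6, -15, mean -16.
E[X|Y=6] averages over only the 5 units with Y=6 (E = 3, -1, 1, 0, 2): X = -12, -24, -18, -21, -15, mean -18.
Difference = -16 − (-18) = 2.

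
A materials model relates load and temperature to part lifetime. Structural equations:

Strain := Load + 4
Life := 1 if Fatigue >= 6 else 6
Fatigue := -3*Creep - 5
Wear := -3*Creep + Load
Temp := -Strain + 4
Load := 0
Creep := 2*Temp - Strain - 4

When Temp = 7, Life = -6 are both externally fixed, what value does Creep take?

The joint intervention fixes Temp = 7, Life = -6, removing each variable's own equation.
Strain = Load + 4  [with Load=0]  = 4
Creep = 2*Temp - Strain - 4  [with Temp=7, Strain=4]  = 6

6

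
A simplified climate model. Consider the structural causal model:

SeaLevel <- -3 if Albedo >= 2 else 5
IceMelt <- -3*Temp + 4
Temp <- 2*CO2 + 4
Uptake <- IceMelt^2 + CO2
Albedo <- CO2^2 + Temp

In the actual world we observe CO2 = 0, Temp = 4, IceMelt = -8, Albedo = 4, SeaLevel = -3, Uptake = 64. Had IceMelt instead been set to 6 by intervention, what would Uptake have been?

The intervention breaks the incoming arrows to IceMelt: IceMelt <- -3*Temp + 4 no longer applies, and IceMelt = 6.
Uptake = IceMelt^2 + CO2  [with IceMelt=6, CO2=0]  = 36

36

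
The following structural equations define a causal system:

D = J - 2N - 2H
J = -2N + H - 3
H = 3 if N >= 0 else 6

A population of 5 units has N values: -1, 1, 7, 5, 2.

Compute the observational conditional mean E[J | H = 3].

Observing H=3 restricts to units where H's equation naturally yields 3: N ∈ {1, 7, 5, 2}. In that subpopulation J = -2, -14, -10, -4, mean -7.5.

-7.5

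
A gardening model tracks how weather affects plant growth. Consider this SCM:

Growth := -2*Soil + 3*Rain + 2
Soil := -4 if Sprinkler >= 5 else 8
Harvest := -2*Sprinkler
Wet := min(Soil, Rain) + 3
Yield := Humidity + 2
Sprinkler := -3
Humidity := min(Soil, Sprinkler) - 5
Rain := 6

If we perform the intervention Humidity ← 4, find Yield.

6

Intervening sets Humidity = 4 and removes its equation (Humidity := min(Soil, Sprinkler) - 5).
Yield = Humidity + 2  [with Humidity=4]  = 6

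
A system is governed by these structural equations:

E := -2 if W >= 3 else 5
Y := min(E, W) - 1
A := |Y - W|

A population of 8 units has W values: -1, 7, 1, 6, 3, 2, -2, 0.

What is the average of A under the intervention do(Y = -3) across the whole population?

The intervention sets Y=-3 in all 8 units regardless of W. Recomputing A per unit gives 2, 10, 4, 9, 6, 5, 1, 3; average 5.

5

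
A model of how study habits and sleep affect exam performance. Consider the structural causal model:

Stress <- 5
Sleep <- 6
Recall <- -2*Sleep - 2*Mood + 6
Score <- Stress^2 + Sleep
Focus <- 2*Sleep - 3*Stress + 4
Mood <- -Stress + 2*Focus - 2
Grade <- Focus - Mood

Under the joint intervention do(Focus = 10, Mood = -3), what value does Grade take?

Under do(Focus = 10, Mood = -3), each intervened variable's structural equation is replaced by its fixed value.
Grade = Focus - Mood  [with Focus=10, Mood=-3]  = 13

13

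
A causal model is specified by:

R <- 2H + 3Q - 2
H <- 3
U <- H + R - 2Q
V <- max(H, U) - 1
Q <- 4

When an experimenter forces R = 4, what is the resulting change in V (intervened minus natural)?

-8

do(R=4) replaces the equation R <- 2H + 3Q - 2 with the constant R = 4.
U = H + R - 2Q  [with H=3, R=4, Q=4]  = -1
V = max(H, U) - 1  [with H=3, U=-1]  = 2
Without intervention: R = 2H + 3Q - 2  [with H=3, Q=4]  = 16; U = H + R - 2Q  [with H=3, R=16, Q=4]  = 11; V = max(H, U) - 1  [with H=3, U=11]  = 10.
Change = 2 − 10 = -8.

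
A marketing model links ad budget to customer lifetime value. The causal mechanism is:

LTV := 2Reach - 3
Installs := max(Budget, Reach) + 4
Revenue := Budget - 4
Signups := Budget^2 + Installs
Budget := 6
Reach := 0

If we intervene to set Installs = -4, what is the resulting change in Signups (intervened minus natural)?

-14

The intervention breaks the incoming arrows to Installs: Installs := max(Budget, Reach) + 4 no longer applies, and Installs = -4.
Signups = Budget^2 + Installs  [with Budget=6, Installs=-4]  = 32
Without intervention: Installs = max(Budget, Reach) + 4  [with Budget=6, Reach=0]  = 10; Signups = Budget^2 + Installs  [with Budget=6, Installs=10]  = 46.
Change = 32 − 46 = -14.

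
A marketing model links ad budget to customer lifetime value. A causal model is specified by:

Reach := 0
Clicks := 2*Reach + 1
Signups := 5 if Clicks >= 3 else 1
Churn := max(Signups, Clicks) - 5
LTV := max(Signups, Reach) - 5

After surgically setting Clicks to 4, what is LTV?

do(Clicks=4) replaces the equation Clicks := 2*Reach + 1 with the constant Clicks = 4.
Signups = 5 if Clicks >= 3 else 1  [with Clicks=4]  = 5
LTV = max(Signups, Reach) - 5  [with Signups=5, Reach=0]  = 0

0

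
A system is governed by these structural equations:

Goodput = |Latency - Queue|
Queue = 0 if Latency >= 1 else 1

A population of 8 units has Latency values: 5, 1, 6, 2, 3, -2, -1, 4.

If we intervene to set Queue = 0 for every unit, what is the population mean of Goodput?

3

The intervention sets Queue=0 in all 8 units regardless of Latency. Recomputing Goodput per unit gives 5, 1, 6, 2, 3, 2, 1, 4; average 3.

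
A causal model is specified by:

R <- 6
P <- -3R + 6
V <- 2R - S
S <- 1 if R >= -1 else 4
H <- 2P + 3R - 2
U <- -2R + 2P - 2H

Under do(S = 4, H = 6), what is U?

-48

The joint intervention fixes S = 4, H = 6, removing each variable's own equation.
P = -3R + 6  [with R=6]  = -12
U = -2R + 2P - 2H  [with R=6, P=-12, H=6]  = -48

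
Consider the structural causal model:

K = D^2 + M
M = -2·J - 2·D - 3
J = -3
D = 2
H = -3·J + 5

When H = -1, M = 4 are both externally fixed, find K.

Under do(H = -1, M = 4), each intervened variable's structural equation is replaced by its fixed value.
K = D^2 + M  [with D=2, M=4]  = 8

8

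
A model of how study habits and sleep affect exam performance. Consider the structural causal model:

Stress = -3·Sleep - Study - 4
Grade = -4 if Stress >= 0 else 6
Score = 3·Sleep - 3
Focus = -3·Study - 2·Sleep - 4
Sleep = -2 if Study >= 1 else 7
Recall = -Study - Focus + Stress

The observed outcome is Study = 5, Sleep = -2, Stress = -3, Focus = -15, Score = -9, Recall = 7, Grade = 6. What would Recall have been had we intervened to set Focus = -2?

Under do(Focus=-2), the mechanism Focus = -3·Study - 2·Sleep - 4 is discarded; Focus is fixed at -2.
Sleep = -2 if Study >= 1 else 7  [with Study=5]  = -2
Stress = -3·Sleep - Study - 4  [with Sleep=-2, Study=5]  = -3
Recall = -Study - Focus + Stress  [with Study=5, Focus=-2, Stress=-3]  = -6

-6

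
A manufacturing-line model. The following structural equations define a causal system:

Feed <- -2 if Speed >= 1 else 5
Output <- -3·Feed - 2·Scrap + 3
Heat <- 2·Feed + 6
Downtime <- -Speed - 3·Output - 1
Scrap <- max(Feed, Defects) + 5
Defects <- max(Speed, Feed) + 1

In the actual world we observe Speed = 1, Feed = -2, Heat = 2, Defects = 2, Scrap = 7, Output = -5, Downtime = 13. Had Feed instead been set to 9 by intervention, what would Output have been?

Under do(Feed=9), the mechanism Feed <- -2 if Speed >= 1 else 5 is discarded; Feed is fixed at 9.
Defects = max(Speed, Feed) + 1  [with Speed=1, Feed=9]  = 10
Scrap = max(Feed, Defects) + 5  [with Feed=9, Defects=10]  = 15
Output = -3·Feed - 2·Scrap + 3  [with Feed=9, Scrap=15]  = -54

-54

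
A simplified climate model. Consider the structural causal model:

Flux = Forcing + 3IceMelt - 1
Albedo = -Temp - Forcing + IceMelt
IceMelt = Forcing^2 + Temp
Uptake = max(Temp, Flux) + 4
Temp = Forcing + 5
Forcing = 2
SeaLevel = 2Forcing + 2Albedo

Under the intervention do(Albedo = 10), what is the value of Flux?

34

Under do(Albedo=10), the mechanism Albedo = -Temp - Forcing + IceMelt is discarded; Albedo is fixed at 10.
Since Flux is not a descendant of the intervened variable, it is unaffected.
Temp = Forcing + 5  [with Forcing=2]  = 7
IceMelt = Forcing^2 + Temp  [with Forcing=2, Temp=7]  = 11
Flux = Forcing + 3IceMelt - 1  [with Forcing=2, IceMelt=11]  = 34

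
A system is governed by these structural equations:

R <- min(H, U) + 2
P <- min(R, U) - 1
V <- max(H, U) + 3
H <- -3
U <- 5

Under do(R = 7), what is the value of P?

4

do(R=7) replaces the equation R <- min(H, U) + 2 with the constant R = 7.
P = min(R, U) - 1  [with R=7, U=5]  = 4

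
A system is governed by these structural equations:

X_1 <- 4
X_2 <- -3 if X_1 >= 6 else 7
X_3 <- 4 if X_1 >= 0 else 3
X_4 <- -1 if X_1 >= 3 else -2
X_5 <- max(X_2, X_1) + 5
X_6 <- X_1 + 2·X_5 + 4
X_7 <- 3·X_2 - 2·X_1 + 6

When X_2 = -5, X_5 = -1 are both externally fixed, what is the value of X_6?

6

Setting X_2 = -5, X_5 = -1 by intervention discards those variables' equations.
X_6 = X_1 + 2·X_5 + 4  [with X_1=4, X_5=-1]  = 6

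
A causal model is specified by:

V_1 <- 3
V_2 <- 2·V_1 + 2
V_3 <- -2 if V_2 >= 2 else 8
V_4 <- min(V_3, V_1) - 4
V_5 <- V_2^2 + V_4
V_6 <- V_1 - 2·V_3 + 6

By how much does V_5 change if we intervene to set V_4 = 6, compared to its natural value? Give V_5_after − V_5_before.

12

Intervening sets V_4 = 6 and removes its equation (V_4 <- min(V_3, V_1) - 4).
V_2 = 2·V_1 + 2  [with V_1=3]  = 8
V_5 = V_2^2 + V_4  [with V_2=8, V_4=6]  = 70
Without intervention: V_2 = 2·V_1 + 2  [with V_1=3]  = 8; V_3 = -2 if V_2 >= 2 else 8  [with V_2=8]  = -2; V_4 = min(V_3, V_1) - 4  [with V_3=-2, V_1=3]  = -6; V_5 = V_2^2 + V_4  [with V_2=8, V_4=-6]  = 58.
Change = 70 − 58 = 12.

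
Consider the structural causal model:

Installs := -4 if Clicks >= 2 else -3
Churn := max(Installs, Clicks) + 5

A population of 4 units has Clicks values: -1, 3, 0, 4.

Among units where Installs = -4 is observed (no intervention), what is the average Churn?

Conditioning on Installs=-4 selects the 2 unit(s) with Clicks ∈ {3, 4}. Their Churn values: 8, 9. Mean = 8.5.

8.5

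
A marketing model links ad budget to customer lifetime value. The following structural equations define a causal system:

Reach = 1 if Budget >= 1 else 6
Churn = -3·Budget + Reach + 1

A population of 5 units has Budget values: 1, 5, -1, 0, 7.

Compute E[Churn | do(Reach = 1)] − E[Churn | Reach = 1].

Every unit gets Reach=1 under the intervention. Churn values become -1, -13, 5, 2, -19; E[Churn|do(Reach=1)] = -5.2.
Observing Reach=1 restricts to units where Reach's equation naturally yields 1: Budget ∈ {1, 5, 7}. In that subpopulation Churn = -1, -13, -19, mean -11.
Difference = -5.2 − (-11) = 5.8.

5.8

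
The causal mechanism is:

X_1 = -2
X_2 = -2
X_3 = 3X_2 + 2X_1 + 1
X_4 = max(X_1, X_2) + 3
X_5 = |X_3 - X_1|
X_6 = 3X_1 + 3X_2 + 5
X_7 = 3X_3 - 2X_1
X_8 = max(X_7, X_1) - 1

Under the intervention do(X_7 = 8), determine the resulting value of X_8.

7

do(X_7=8) replaces the equation X_7 = 3X_3 - 2X_1 with the constant X_7 = 8.
X_8 = max(X_7, X_1) - 1  [with X_7=8, X_1=-2]  = 7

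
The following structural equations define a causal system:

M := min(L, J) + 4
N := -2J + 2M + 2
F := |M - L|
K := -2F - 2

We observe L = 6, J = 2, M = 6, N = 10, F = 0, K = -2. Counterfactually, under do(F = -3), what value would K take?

4

The intervention breaks the incoming arrows to F: F := |M - L| no longer applies, and F = -3.
K = -2F - 2  [with F=-3]  = 4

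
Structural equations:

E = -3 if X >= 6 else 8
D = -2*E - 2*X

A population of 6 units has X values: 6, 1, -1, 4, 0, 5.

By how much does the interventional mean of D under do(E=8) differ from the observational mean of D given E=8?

The intervention sets E=8 in all 6 units regardless of X. Recomputing D per unit gives -28, -18, -14, -24, -16, -26; average -21.
Conditioning on E=8 selects the 5 unit(s) with X ∈ {1, -1, 4, 0, 5}. Their D values: -18, -14, -24, -16, -26. Mean = -19.6.
Difference = -21 − (-19.6) = -1.4.

-1.4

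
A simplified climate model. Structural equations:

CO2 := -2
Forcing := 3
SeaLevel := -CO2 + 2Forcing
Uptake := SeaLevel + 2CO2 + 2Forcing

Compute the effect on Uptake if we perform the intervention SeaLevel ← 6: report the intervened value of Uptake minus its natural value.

-2

The intervention breaks the incoming arrows to SeaLevel: SeaLevel := -CO2 + 2Forcing no longer applies, and SeaLevel = 6.
Uptake = SeaLevel + 2CO2 + 2Forcing  [with SeaLevel=6, CO2=-2, Forcing=3]  = 8
Without intervention: SeaLevel = -CO2 + 2Forcing  [with CO2=-2, Forcing=3]  = 8; Uptake = SeaLevel + 2CO2 + 2Forcing  [with SeaLevel=8, CO2=-2, Forcing=3]  = 10.
Change = 8 − 10 = -2.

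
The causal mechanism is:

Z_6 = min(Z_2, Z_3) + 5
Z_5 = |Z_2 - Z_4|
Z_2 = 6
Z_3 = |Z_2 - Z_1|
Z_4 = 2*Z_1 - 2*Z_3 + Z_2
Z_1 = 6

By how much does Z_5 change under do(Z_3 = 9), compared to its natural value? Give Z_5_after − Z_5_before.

-6

do(Z_3=9) replaces the equation Z_3 = |Z_2 - Z_1| with the constant Z_3 = 9.
Z_4 = 2*Z_1 - 2*Z_3 + Z_2  [with Z_1=6, Z_3=9, Z_2=6]  = 0
Z_5 = |Z_2 - Z_4|  [with Z_2=6, Z_4=0]  = 6
Without intervention: Z_3 = |Z_2 - Z_1|  [with Z_2=6, Z_1=6]  = 0; Z_4 = 2*Z_1 - 2*Z_3 + Z_2  [with Z_1=6, Z_3=0, Z_2=6]  = 18; Z_5 = |Z_2 - Z_4|  [with Z_2=6, Z_4=18]  = 12.
Change = 6 − 12 = -6.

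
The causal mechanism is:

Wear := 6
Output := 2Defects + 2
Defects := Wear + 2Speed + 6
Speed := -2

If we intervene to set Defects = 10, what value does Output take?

The intervention breaks the incoming arrows to Defects: Defects := Wear + 2Speed + 6 no longer applies, and Defects = 10.
Output = 2Defects + 2  [with Defects=10]  = 22

22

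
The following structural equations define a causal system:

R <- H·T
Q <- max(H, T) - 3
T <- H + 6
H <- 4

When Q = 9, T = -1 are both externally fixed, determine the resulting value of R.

-4

The joint intervention fixes Q = 9, T = -1, removing each variable's own equation.
R = H·T  [with H=4, T=-1]  = -4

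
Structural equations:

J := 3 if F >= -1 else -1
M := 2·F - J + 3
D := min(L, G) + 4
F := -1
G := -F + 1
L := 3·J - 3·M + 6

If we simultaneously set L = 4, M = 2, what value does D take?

The joint intervention fixes L = 4, M = 2, removing each variable's own equation.
G = -F + 1  [with F=-1]  = 2
D = min(L, G) + 4  [with L=4, G=2]  = 6

6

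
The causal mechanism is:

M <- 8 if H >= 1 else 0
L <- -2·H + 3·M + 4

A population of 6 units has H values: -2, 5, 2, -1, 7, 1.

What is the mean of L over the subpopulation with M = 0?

7

Conditioning on M=0 selects the 2 unit(s) with H ∈ {-2, -1}. Their L values: 8, 6. Mean = 7.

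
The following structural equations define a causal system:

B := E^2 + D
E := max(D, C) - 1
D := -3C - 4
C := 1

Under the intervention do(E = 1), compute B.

-6

The intervention breaks the incoming arrows to E: E := max(D, C) - 1 no longer applies, and E = 1.
D = -3C - 4  [with C=1]  = -7
B = E^2 + D  [with E=1, D=-7]  = -6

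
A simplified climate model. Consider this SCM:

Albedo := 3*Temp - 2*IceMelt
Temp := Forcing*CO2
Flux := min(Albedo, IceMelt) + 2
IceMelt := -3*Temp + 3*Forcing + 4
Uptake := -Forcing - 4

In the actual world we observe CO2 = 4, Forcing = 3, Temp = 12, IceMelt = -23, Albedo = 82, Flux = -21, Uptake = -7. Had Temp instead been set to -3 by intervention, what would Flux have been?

The intervention breaks the incoming arrows to Temp: Temp := Forcing*CO2 no longer applies, and Temp = -3.
IceMelt = -3*Temp + 3*Forcing + 4  [with Temp=-3, Forcing=3]  = 22
Albedo = 3*Temp - 2*IceMelt  [with Temp=-3, IceMelt=22]  = -53
Flux = min(Albedo, IceMelt) + 2  [with Albedo=-53, IceMelt=22]  = -51

-51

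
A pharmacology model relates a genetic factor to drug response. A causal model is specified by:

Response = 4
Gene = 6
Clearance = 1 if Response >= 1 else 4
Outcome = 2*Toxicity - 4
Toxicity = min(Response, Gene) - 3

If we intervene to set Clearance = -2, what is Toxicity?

1

Under do(Clearance=-2), the mechanism Clearance = 1 if Response >= 1 else 4 is discarded; Clearance is fixed at -2.
Since Toxicity is not a descendant of the intervened variable, it is unaffected.
Toxicity = min(Response, Gene) - 3  [with Response=4, Gene=6]  = 1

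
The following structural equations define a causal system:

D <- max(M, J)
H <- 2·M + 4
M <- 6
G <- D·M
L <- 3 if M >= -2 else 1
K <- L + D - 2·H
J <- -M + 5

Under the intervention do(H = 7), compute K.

-5

The intervention breaks the incoming arrows to H: H <- 2·M + 4 no longer applies, and H = 7.
L = 3 if M >= -2 else 1  [with M=6]  = 3
J = -M + 5  [with M=6]  = -1
D = max(M, J)  [with M=6, J=-1]  = 6
K = L + D - 2·H  [with L=3, D=6, H=7]  = -5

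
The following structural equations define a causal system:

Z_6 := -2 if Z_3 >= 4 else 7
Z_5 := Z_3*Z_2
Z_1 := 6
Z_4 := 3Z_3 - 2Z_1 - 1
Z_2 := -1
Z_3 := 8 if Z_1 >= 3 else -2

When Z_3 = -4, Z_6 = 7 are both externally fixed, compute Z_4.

-25

Setting Z_3 = -4, Z_6 = 7 by intervention discards those variables' equations.
Z_4 = 3Z_3 - 2Z_1 - 1  [with Z_3=-4, Z_1=6]  = -25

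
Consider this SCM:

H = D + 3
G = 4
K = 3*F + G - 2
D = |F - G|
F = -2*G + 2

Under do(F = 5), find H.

Under do(F=5), the mechanism F = -2*G + 2 is discarded; F is fixed at 5.
D = |F - G|  [with F=5, G=4]  = 1
H = D + 3  [with D=1]  = 4

4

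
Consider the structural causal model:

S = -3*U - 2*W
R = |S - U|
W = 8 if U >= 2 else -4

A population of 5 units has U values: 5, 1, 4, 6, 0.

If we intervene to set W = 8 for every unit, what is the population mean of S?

Every unit gets W=8 under the intervention. S values become -31, -19, -28, -34, -16; E[S|do(W=8)] = -25.6.

-25.6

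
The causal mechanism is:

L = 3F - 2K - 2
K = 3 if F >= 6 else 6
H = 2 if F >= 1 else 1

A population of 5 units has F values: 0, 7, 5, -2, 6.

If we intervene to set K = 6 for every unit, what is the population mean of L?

do(K=6) breaks K's dependence on F. With K=6 fixed, L across the units is -14, 7, 1, -20, 4, mean -4.4.

-4.4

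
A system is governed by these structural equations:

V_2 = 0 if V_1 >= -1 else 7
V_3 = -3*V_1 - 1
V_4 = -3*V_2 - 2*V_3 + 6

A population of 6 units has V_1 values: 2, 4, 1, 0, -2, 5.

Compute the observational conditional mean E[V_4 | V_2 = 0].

22.4

Observing V_2=0 restricts to units where V_2's equation naturally yields 0: V_1 ∈ {2, 4, 1, 0, 5}. In that subpopulation V_4 = 20, 32, 14, 8, 38, mean 22.4.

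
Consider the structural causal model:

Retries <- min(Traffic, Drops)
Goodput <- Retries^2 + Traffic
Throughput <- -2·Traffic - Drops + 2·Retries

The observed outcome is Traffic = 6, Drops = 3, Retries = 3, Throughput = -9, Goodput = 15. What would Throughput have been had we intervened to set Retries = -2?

-19

The intervention breaks the incoming arrows to Retries: Retries <- min(Traffic, Drops) no longer applies, and Retries = -2.
Throughput = -2·Traffic - Drops + 2·Retries  [with Traffic=6, Drops=3, Retries=-2]  = -19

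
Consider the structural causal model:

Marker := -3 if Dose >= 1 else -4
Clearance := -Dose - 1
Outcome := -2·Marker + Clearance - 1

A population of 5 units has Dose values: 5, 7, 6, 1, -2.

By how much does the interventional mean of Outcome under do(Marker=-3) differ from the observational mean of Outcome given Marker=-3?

1.35

The intervention sets Marker=-3 in all 5 units regardless of Dose. Recomputing Outcome per unit gives -1, -3, -2, 3, 6; average 0.6.
Conditioning on Marker=-3 selects the 4 unit(s) with Dose ∈ {5, 7, 6, 1}. Their Outcome values: -1, -3, -2, 3. Mean = -0.75.
Difference = 0.6 − (-0.75) = 1.35.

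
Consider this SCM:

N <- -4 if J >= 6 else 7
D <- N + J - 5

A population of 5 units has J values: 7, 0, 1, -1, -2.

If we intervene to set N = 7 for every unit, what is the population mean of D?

3

The intervention sets N=7 in all 5 units regardless of J. Recomputing D per unit gives 9, 2, 3, 1, 0; average 3.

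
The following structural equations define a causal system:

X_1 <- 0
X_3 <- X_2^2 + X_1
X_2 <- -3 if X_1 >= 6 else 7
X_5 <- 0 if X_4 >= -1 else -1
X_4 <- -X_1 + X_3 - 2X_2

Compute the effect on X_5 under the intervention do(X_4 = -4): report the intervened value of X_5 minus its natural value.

Intervening sets X_4 = -4 and removes its equation (X_4 <- -X_1 + X_3 - 2X_2).
X_5 = 0 if X_4 >= -1 else -1  [with X_4=-4]  = -1
Without intervention: X_2 = -3 if X_1 >= 6 else 7  [with X_1=0]  = 7; X_3 = X_2^2 + X_1  [with X_2=7, X_1=0]  = 49; X_4 = -X_1 + X_3 - 2X_2  [with X_1=0, X_3=49, X_2=7]  = 35; X_5 = 0 if X_4 >= -1 else -1  [with X_4=35]  = 0.
Change = -1 − 0 = -1.

-1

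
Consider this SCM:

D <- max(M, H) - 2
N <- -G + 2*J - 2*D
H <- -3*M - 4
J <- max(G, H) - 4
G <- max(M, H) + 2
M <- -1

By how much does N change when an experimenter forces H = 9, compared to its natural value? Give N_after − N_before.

-10

Under do(H=9), the mechanism H <- -3*M - 4 is discarded; H is fixed at 9.
D = max(M, H) - 2  [with M=-1, H=9]  = 7
G = max(M, H) + 2  [with M=-1, H=9]  = 11
J = max(G, H) - 4  [with G=11, H=9]  = 7
N = -G + 2*J - 2*D  [with G=11, J=7, D=7]  = -11
Without intervention: H = -3*M - 4  [with M=-1]  = -1; D = max(M, H) - 2  [with M=-1, H=-1]  = -3; G = max(M, H) + 2  [with M=-1, H=-1]  = 1; J = max(G, H) - 4  [with G=1, H=-1]  = -3; N = -G + 2*J - 2*D  [with G=1, J=-3, D=-3]  = -1.
Change = -11 − (-1) = -10.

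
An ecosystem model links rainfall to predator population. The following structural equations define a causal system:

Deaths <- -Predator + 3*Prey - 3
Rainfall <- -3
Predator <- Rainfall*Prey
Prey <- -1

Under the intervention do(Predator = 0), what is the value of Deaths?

-6

The intervention breaks the incoming arrows to Predator: Predator <- Rainfall*Prey no longer applies, and Predator = 0.
Deaths = -Predator + 3*Prey - 3  [with Predator=0, Prey=-1]  = -6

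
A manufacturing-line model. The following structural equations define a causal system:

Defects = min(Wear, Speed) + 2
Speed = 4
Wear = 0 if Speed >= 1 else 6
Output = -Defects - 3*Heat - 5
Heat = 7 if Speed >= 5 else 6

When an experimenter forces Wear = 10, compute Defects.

The intervention breaks the incoming arrows to Wear: Wear = 0 if Speed >= 1 else 6 no longer applies, and Wear = 10.
Defects = min(Wear, Speed) + 2  [with Wear=10, Speed=4]  = 6

6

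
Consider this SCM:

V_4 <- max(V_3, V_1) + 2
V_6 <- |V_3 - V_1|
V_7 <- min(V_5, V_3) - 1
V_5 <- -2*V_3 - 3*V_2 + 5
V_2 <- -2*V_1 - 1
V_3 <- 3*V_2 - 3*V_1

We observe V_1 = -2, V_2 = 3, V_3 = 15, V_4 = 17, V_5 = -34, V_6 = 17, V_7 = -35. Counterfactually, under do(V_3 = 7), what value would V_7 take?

The intervention breaks the incoming arrows to V_3: V_3 <- 3*V_2 - 3*V_1 no longer applies, and V_3 = 7.
V_2 = -2*V_1 - 1  [with V_1=-2]  = 3
V_5 = -2*V_3 - 3*V_2 + 5  [with V_3=7, V_2=3]  = -18
V_7 = min(V_5, V_3) - 1  [with V_5=-18, V_3=7]  = -19

-19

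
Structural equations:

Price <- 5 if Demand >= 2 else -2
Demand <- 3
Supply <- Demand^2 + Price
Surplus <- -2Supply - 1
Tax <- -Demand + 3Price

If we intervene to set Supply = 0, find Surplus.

-1

do(Supply=0) replaces the equation Supply <- Demand^2 + Price with the constant Supply = 0.
Surplus = -2Supply - 1  [with Supply=0]  = -1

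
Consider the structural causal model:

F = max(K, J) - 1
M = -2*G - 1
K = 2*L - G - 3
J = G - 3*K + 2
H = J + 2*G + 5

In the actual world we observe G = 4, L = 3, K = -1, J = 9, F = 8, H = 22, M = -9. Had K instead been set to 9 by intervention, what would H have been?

-8

The intervention breaks the incoming arrows to K: K = 2*L - G - 3 no longer applies, and K = 9.
J = G - 3*K + 2  [with G=4, K=9]  = -21
H = J + 2*G + 5  [with J=-21, G=4]  = -8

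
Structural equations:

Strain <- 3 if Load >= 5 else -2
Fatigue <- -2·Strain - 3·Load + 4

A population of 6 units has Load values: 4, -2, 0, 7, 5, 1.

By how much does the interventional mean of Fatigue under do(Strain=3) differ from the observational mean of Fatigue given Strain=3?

Every unit gets Strain=3 under the intervention. Fatigue values become -14, 4, -2, -23, -17, -5; E[Fatigue|do(Strain=3)] = -9.5.
E[Fatigue|Strain=3] averages over only the 2 units with Strain=3 (Load = 7, 5): Fatigue = -23, -17, mean -20.
Difference = -9.5 − (-20) = 10.5.

10.5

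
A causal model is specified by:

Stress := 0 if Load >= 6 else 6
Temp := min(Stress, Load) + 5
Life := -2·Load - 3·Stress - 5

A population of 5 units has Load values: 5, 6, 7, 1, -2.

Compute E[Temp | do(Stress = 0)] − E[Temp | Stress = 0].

The intervention sets Stress=0 in all 5 units regardless of Load. Recomputing Temp per unit gives 5, 5, 5, 5, 3; average 4.6.
Observing Stress=0 restricts to units where Stress's equation naturally yields 0: Load ∈ {6, 7}. In that subpopulation Temp = 5, 5, mean 5.
Difference = 4.6 − 5 = -0.4.

-0.4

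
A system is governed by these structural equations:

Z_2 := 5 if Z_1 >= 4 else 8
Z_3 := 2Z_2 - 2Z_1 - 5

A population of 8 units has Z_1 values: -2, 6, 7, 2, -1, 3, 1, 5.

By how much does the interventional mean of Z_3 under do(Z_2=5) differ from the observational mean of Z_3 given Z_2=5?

do(Z_2=5) breaks Z_2's dependence on Z_1. With Z_2=5 fixed, Z_3 across the units is 9, -7, -9, 1, 7, -1, 3, -5, mean -0.25.
Observing Z_2=5 restricts to units where Z_2's equation naturally yields 5: Z_1 ∈ {6, 7, 5}. In that subpopulation Z_3 = -7, -9, -5, mean -7.
Difference = -0.25 − (-7) = 6.75.

6.75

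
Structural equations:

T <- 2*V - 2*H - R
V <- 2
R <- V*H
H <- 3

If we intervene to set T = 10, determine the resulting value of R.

Under do(T=10), the mechanism T <- 2*V - 2*H - R is discarded; T is fixed at 10.
Since R is not a descendant of the intervened variable, it is unaffected.
R = V*H  [with V=2, H=3]  = 6

6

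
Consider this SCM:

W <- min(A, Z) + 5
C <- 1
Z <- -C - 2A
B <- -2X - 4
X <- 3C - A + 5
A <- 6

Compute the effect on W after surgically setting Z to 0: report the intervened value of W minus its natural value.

13

The intervention breaks the incoming arrows to Z: Z <- -C - 2A no longer applies, and Z = 0.
W = min(A, Z) + 5  [with A=6, Z=0]  = 5
Without intervention: Z = -C - 2A  [with C=1, A=6]  = -13; W = min(A, Z) + 5  [with A=6, Z=-13]  = -8.
Change = 5 − (-8) = 13.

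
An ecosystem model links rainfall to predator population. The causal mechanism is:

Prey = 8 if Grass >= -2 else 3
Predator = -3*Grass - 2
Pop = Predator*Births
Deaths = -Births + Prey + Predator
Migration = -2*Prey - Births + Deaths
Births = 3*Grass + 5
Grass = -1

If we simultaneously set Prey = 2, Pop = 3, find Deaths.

Setting Prey = 2, Pop = 3 by intervention discards those variables' equations.
Predator = -3*Grass - 2  [with Grass=-1]  = 1
Births = 3*Grass + 5  [with Grass=-1]  = 2
Deaths = -Births + Prey + Predator  [with Births=2, Prey=2, Predator=1]  = 1

1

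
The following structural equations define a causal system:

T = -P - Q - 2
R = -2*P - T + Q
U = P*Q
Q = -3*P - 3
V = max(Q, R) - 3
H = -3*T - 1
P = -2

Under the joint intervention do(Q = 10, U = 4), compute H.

29

Setting Q = 10, U = 4 by intervention discards those variables' equations.
T = -P - Q - 2  [with P=-2, Q=10]  = -10
H = -3*T - 1  [with T=-10]  = 29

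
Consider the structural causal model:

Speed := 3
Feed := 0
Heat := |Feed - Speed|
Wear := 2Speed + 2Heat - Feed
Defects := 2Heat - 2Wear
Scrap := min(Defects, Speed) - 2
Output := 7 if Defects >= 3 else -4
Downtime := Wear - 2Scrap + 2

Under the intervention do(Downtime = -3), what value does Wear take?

12

The intervention breaks the incoming arrows to Downtime: Downtime := Wear - 2Scrap + 2 no longer applies, and Downtime = -3.
Since Wear is not a descendant of the intervened variable, it is unaffected.
Heat = |Feed - Speed|  [with Feed=0, Speed=3]  = 3
Wear = 2Speed + 2Heat - Feed  [with Speed=3, Heat=3, Feed=0]  = 12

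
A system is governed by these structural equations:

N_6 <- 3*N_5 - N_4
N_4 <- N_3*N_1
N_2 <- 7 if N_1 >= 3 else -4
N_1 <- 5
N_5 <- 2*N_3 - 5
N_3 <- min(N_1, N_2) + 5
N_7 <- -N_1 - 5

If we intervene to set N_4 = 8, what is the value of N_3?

Under do(N_4=8), the mechanism N_4 <- N_3*N_1 is discarded; N_4 is fixed at 8.
Since N_3 is not a descendant of the intervened variable, it is unaffected.
N_2 = 7 if N_1 >= 3 else -4  [with N_1=5]  = 7
N_3 = min(N_1, N_2) + 5  [with N_1=5, N_2=7]  = 10

10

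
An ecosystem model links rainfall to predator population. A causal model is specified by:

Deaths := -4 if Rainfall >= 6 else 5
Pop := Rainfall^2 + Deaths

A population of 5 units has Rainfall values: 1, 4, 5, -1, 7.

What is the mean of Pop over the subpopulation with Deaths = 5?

Observing Deaths=5 restricts to units where Deaths's equation naturally yields 5: Rainfall ∈ {1, 4, 5, -1}. In that subpopulation Pop = 6, 21, 30, 6, mean 15.75.

15.75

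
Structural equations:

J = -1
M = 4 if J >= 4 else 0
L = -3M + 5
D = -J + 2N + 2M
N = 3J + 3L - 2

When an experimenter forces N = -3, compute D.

Intervening sets N = -3 and removes its equation (N = 3J + 3L - 2).
M = 4 if J >= 4 else 0  [with J=-1]  = 0
D = -J + 2N + 2M  [with J=-1, N=-3, M=0]  = -5

-5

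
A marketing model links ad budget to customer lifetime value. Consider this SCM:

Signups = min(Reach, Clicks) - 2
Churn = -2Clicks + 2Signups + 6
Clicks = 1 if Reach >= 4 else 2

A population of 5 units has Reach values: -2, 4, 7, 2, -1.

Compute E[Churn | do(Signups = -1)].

Every unit gets Signups=-1 under the intervention. Churn values become 0, 2, 2, 0, 0; E[Churn|do(Signups=-1)] = 0.8.

0.8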